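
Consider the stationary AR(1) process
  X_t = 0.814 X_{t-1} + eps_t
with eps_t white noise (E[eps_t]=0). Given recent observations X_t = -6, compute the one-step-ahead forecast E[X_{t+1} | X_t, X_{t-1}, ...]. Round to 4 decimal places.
E[X_{t+1} \mid \mathcal F_t] = -4.8840

For an AR(p) model X_t = c + sum_i phi_i X_{t-i} + eps_t, the
one-step-ahead conditional mean is
  E[X_{t+1} | X_t, ...] = c + sum_i phi_i X_{t+1-i}.
Substitute known values:
  E[X_{t+1} | ...] = (0.814) * (-6)
                   = -4.8840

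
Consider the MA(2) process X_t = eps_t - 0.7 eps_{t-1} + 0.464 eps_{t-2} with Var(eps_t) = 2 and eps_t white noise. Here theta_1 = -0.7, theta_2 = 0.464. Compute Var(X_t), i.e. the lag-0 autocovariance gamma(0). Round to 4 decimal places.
\gamma(0) = 3.4106

For an MA(q) process X_t = eps_t + sum_i theta_i eps_{t-i} with
Var(eps_t) = sigma^2, the variance is
  gamma(0) = sigma^2 * (1 + sum_i theta_i^2).
  sum_i theta_i^2 = (-0.7)^2 + (0.464)^2 = 0.49 + 0.215296 = 0.705296.
  gamma(0) = 2 * (1 + 0.705296) = 2 * 1.705296 = 3.410592, which rounds to 3.4106.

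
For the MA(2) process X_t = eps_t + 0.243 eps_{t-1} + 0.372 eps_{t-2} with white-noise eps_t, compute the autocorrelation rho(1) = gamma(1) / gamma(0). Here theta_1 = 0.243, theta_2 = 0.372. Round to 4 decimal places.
\rho(1) = 0.2784

For an MA(q) process with theta_0 = 1, the autocovariance is
  gamma(k) = sigma^2 * sum_{i=0..q-k} theta_i * theta_{i+k},
and rho(k) = gamma(k) / gamma(0). Sigma^2 cancels.
  numerator   = (1)*(0.243) + (0.243)*(0.372) = 0.333396.
  denominator = (1)^2 + (0.243)^2 + (0.372)^2 = 1.197433.
  rho(1) = 0.333396 / 1.197433 = 0.2784.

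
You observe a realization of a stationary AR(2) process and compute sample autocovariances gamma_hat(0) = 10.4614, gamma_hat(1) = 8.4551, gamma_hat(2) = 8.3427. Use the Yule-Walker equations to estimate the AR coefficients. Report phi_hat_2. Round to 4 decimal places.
\hat\phi_{2} = 0.4160

The Yule-Walker equations for an AR(p) process read, in matrix form,
  Gamma_p phi = r_p,   with   (Gamma_p)_{ij} = gamma(|i - j|),
                       (r_p)_i = gamma(i),   i,j = 1..p.
Substitute the sample gammas (Toeplitz matrix and right-hand side of size 2):
  Gamma_p = [[10.4614, 8.4551], [8.4551, 10.4614]]
  r_p     = [8.4551, 8.3427]
Written out:
  10.4614 phi_1 + 8.4551 phi_2 = 8.4551
  8.4551 phi_1 + 10.4614 phi_2 = 8.3427
Solve by Cramer's rule:
  det = gamma(0)^2 - gamma(1)^2 = (10.4614)^2 - (8.4551)^2 = 109.44088996 - 71.48871601 = 37.95217395
  phi_hat_1 = [gamma(1) gamma(0) - gamma(1) gamma(2)] / det = [(8.4551)(10.4614) - (8.4551)(8.3427)] / 37.95217395 = 17.91382037 / 37.95217395 = 0.472
  phi_hat_2 = [gamma(0) gamma(2) - gamma(1)^2] / det = [(10.4614)(8.3427) - (8.4551)^2] / 37.95217395 = 15.78760577 / 37.95217395 = 0.416
So phi_hat = [0.4720, 0.4160].
Therefore phi_hat_2 = 0.4160.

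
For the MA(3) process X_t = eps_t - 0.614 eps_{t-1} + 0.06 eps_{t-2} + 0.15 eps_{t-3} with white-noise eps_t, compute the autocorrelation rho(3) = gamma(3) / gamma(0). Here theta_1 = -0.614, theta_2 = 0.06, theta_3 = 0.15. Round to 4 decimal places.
\rho(3) = 0.1069

For an MA(q) process with theta_0 = 1, the autocovariance is
  gamma(k) = sigma^2 * sum_{i=0..q-k} theta_i * theta_{i+k},
and rho(k) = gamma(k) / gamma(0). Sigma^2 cancels.
  numerator   = (1)*(0.15) = 0.15.
  denominator = (1)^2 + (-0.614)^2 + (0.06)^2 + (0.15)^2 = 1.403096.
  rho(3) = 0.15 / 1.403096 = 0.1069.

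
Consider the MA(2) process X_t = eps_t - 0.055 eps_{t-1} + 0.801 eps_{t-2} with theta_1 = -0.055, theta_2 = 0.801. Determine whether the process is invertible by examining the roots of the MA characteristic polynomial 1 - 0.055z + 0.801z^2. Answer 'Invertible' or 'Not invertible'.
\text{Invertible}

The MA(q) characteristic polynomial is P(z) = 1 - 0.055z + 0.801z^2.
Invertibility requires all roots to lie outside the unit circle, i.e. |z| > 1 for every root.
Set 1 + (-0.055) z + (0.801) z^2 = 0, i.e. a z^2 + b z + c = 0 with a = 0.801, b = -0.055, c = 1.
Discriminant D = b^2 - 4ac = (-0.055)^2 - 4*(0.801)*1 = 0.003025 - (3.204) = -3.200975.
D < 0, so the roots are the complex-conjugate pair z = (-b +/- i sqrt(-D)) / (2a) = 0.0343 +/- 1.1168i.
For a conjugate pair |z|^2 = z * conj(z) = (product of roots) = c/a = 1/(0.801) = 1.248439, so |z| = sqrt(1.248439) = 1.1173 for both roots.
Moduli of all roots: 1.1173, 1.1173.
All moduli strictly greater than 1? Yes.
Verdict: Invertible.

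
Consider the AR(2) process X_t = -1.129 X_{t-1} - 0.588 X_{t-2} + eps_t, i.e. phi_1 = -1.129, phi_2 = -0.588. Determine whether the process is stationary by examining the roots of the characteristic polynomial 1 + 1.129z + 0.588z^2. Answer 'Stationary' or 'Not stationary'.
\text{Stationary}

The AR(p) characteristic polynomial is P(z) = 1 + 1.129z + 0.588z^2.
Stationarity requires all roots to lie outside the unit circle, i.e. |z| > 1 for every root.
Set 1 + (1.129) z + (0.588) z^2 = 0, i.e. a z^2 + b z + c = 0 with a = 0.588, b = 1.129, c = 1.
Discriminant D = b^2 - 4ac = (1.129)^2 - 4*(0.588)*1 = 1.274641 - (2.352) = -1.077359.
D < 0, so the roots are the complex-conjugate pair z = (-b +/- i sqrt(-D)) / (2a) = -0.96 +/- 0.8826i.
For a conjugate pair |z|^2 = z * conj(z) = (product of roots) = c/a = 1/(0.588) = 1.70068, so |z| = sqrt(1.70068) = 1.3041 for both roots.
Moduli of all roots: 1.3041, 1.3041.
All moduli strictly greater than 1? Yes.
Verdict: Stationary.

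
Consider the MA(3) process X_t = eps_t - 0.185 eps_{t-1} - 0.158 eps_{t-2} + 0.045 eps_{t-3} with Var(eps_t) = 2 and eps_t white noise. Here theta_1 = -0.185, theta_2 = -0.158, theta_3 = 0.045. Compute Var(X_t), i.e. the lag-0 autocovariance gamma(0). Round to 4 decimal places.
\gamma(0) = 2.1224

For an MA(q) process X_t = eps_t + sum_i theta_i eps_{t-i} with
Var(eps_t) = sigma^2, the variance is
  gamma(0) = sigma^2 * (1 + sum_i theta_i^2).
  sum_i theta_i^2 = (-0.185)^2 + (-0.158)^2 + (0.045)^2 = 0.034225 + 0.024964 + 0.002025 = 0.061214.
  gamma(0) = 2 * (1 + 0.061214) = 2 * 1.061214 = 2.122428, which rounds to 2.1224.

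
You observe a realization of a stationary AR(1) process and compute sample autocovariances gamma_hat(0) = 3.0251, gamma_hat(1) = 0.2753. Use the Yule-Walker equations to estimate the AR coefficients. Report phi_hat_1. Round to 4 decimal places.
\hat\phi_{1} = 0.0910

The Yule-Walker equations for an AR(p) process read, in matrix form,
  Gamma_p phi = r_p,   with   (Gamma_p)_{ij} = gamma(|i - j|),
                       (r_p)_i = gamma(i),   i,j = 1..p.
Substitute the sample gammas (Toeplitz matrix and right-hand side of size 1):
  Gamma_p = [[3.0251]]
  r_p     = [0.2753]
With p = 1 this is the single equation gamma(0) phi_1 = gamma(1):
  phi_hat_1 = gamma(1) / gamma(0) = 0.2753 / 3.0251 = 0.0910.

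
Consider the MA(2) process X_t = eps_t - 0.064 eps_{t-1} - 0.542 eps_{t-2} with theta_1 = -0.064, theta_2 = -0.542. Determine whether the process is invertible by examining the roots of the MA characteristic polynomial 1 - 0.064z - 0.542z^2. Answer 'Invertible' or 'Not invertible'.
\text{Invertible}

The MA(q) characteristic polynomial is P(z) = 1 - 0.064z - 0.542z^2.
Invertibility requires all roots to lie outside the unit circle, i.e. |z| > 1 for every root.
Set 1 + (-0.064) z + (-0.542) z^2 = 0, i.e. a z^2 + b z + c = 0 with a = -0.542, b = -0.064, c = 1.
Discriminant D = b^2 - 4ac = (-0.064)^2 - 4*(-0.542)*1 = 0.004096 - (-2.168) = 2.172096.
D >= 0, so the roots are real: z = (-b +/- sqrt(D)) / (2a) = (0.064 +/- 1.473803) / (-1.084).
  z_1 = (0.064 + 1.473803) / (-1.084) = -1.4186,   |z_1| = 1.4186.
  z_2 = (0.064 - 1.473803) / (-1.084) = 1.3006,   |z_2| = 1.3006.
Moduli of all roots: 1.4186, 1.3006.
All moduli strictly greater than 1? Yes.
Verdict: Invertible.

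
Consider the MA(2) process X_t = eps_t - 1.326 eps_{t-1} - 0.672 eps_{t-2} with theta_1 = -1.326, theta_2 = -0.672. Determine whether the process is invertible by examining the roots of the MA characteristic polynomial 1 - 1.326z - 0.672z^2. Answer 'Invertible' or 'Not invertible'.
\text{Not invertible}

The MA(q) characteristic polynomial is P(z) = 1 - 1.326z - 0.672z^2.
Invertibility requires all roots to lie outside the unit circle, i.e. |z| > 1 for every root.
Set 1 + (-1.326) z + (-0.672) z^2 = 0, i.e. a z^2 + b z + c = 0 with a = -0.672, b = -1.326, c = 1.
Discriminant D = b^2 - 4ac = (-1.326)^2 - 4*(-0.672)*1 = 1.758276 - (-2.688) = 4.446276.
D >= 0, so the roots are real: z = (-b +/- sqrt(D)) / (2a) = (1.326 +/- 2.108619) / (-1.344).
  z_1 = (1.326 + 2.108619) / (-1.344) = -2.5555,   |z_1| = 2.5555.
  z_2 = (1.326 - 2.108619) / (-1.344) = 0.5823,   |z_2| = 0.5823.
Moduli of all roots: 2.5555, 0.5823.
All moduli strictly greater than 1? No.
Verdict: Not invertible.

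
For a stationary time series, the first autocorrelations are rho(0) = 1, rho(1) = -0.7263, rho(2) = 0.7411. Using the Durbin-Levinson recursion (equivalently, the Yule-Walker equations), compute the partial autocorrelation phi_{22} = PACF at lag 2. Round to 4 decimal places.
\phi_{22} = 0.4520

The PACF at lag k is phi_{kk}, the last component of the solution
to the Yule-Walker system G_k phi = r_k where
  (G_k)_{ij} = rho(|i - j|), (r_k)_i = rho(i), i,j = 1..k.
Equivalently, Durbin-Levinson gives phi_{kk} iteratively:
  phi_{11} = rho(1)
  phi_{kk} = [rho(k) - sum_{j=1..k-1} phi_{k-1,j} rho(k-j)]
            / [1 - sum_{j=1..k-1} phi_{k-1,j} rho(j)],
  phi_{k,j} = phi_{k-1,j} - phi_{kk} phi_{k-1,k-j},  j = 1..k-1.
Step k = 1:
  phi_11 = rho(1) = -0.7263.
Step k = 2:
  phi_22 = [rho(2) - phi_11 rho(1)] / [1 - phi_11 rho(1)] = [0.7411 - (-0.7263)(-0.7263)] / [1 - (-0.7263)(-0.7263)]
         = 0.21358831 / 0.47248831 = 0.452.
Therefore phi_{22} = 0.4520.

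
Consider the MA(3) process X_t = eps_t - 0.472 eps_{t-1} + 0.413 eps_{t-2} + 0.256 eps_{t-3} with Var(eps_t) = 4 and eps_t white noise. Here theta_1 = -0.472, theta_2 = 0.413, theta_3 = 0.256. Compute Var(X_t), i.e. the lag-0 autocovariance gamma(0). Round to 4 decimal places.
\gamma(0) = 5.8356

For an MA(q) process X_t = eps_t + sum_i theta_i eps_{t-i} with
Var(eps_t) = sigma^2, the variance is
  gamma(0) = sigma^2 * (1 + sum_i theta_i^2).
  sum_i theta_i^2 = (-0.472)^2 + (0.413)^2 + (0.256)^2 = 0.222784 + 0.170569 + 0.065536 = 0.458889.
  gamma(0) = 4 * (1 + 0.458889) = 4 * 1.458889 = 5.835556, which rounds to 5.8356.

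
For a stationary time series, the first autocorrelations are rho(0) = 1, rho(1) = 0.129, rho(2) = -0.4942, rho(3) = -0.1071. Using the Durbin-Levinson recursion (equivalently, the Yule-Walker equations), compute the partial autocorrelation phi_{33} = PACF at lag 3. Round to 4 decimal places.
\phi_{33} = 0.0791

The PACF at lag k is phi_{kk}, the last component of the solution
to the Yule-Walker system G_k phi = r_k where
  (G_k)_{ij} = rho(|i - j|), (r_k)_i = rho(i), i,j = 1..k.
Equivalently, Durbin-Levinson gives phi_{kk} iteratively:
  phi_{11} = rho(1)
  phi_{kk} = [rho(k) - sum_{j=1..k-1} phi_{k-1,j} rho(k-j)]
            / [1 - sum_{j=1..k-1} phi_{k-1,j} rho(j)],
  phi_{k,j} = phi_{k-1,j} - phi_{kk} phi_{k-1,k-j},  j = 1..k-1.
Step k = 1:
  phi_11 = rho(1) = 0.129.
Step k = 2:
  phi_22 = [rho(2) - phi_11 rho(1)] / [1 - phi_11 rho(1)] = [-0.4942 - (0.129)(0.129)] / [1 - (0.129)(0.129)]
         = -0.510841 / 0.983359 = -0.519486.
  Update: phi_21 = phi_11 - phi_22 phi_11 = 0.129 - (-0.519486)(0.129) = 0.196014.
Step k = 3:
  phi_33 = [rho(3) - phi_21 rho(2) - phi_22 rho(1)] / [1 - phi_21 rho(1) - phi_22 rho(2)]
    numerator   = -0.1071 - (0.196014)(-0.4942) - (-0.519486)(0.129) = 0.05678362
    denominator = 1 - (0.196014)(0.129) - (-0.519486)(-0.4942) = 0.71798437
  phi_33 = 0.05678362 / 0.71798437 = 0.0791.
Therefore phi_{33} = 0.0791.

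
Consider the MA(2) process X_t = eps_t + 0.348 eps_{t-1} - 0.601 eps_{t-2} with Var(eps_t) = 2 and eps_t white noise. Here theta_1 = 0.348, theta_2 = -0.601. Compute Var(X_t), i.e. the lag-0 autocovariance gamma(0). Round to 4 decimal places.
\gamma(0) = 2.9646

For an MA(q) process X_t = eps_t + sum_i theta_i eps_{t-i} with
Var(eps_t) = sigma^2, the variance is
  gamma(0) = sigma^2 * (1 + sum_i theta_i^2).
  sum_i theta_i^2 = (0.348)^2 + (-0.601)^2 = 0.121104 + 0.361201 = 0.482305.
  gamma(0) = 2 * (1 + 0.482305) = 2 * 1.482305 = 2.96461, which rounds to 2.9646.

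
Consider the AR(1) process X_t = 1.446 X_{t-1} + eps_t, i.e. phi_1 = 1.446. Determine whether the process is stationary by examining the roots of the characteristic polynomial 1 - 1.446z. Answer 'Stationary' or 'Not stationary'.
\text{Not stationary}

The AR(p) characteristic polynomial is P(z) = 1 - 1.446z.
Stationarity requires all roots to lie outside the unit circle, i.e. |z| > 1 for every root.
This is linear in z: 1 + (-1.446) z = 0  =>  z = -1/(-1.446) = 0.691563,  |z| = 0.691563.
Moduli of all roots: 0.6916.
All moduli strictly greater than 1? No.
Verdict: Not stationary.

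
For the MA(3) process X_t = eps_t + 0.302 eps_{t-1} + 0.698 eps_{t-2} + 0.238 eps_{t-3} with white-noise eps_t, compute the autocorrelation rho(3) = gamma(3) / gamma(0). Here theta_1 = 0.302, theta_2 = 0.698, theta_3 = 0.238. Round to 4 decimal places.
\rho(3) = 0.1456

For an MA(q) process with theta_0 = 1, the autocovariance is
  gamma(k) = sigma^2 * sum_{i=0..q-k} theta_i * theta_{i+k},
and rho(k) = gamma(k) / gamma(0). Sigma^2 cancels.
  numerator   = (1)*(0.238) = 0.238.
  denominator = (1)^2 + (0.302)^2 + (0.698)^2 + (0.238)^2 = 1.635052.
  rho(3) = 0.238 / 1.635052 = 0.1456.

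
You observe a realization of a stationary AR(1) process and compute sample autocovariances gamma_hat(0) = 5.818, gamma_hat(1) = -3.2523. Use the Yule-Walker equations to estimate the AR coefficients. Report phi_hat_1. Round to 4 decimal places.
\hat\phi_{1} = -0.5590

The Yule-Walker equations for an AR(p) process read, in matrix form,
  Gamma_p phi = r_p,   with   (Gamma_p)_{ij} = gamma(|i - j|),
                       (r_p)_i = gamma(i),   i,j = 1..p.
Substitute the sample gammas (Toeplitz matrix and right-hand side of size 1):
  Gamma_p = [[5.818]]
  r_p     = [-3.2523]
With p = 1 this is the single equation gamma(0) phi_1 = gamma(1):
  phi_hat_1 = gamma(1) / gamma(0) = -3.2523 / 5.818 = -0.5590.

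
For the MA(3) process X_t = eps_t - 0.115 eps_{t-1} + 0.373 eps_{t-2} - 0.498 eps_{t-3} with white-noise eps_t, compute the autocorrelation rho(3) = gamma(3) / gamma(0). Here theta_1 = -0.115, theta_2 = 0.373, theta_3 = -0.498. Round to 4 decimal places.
\rho(3) = -0.3556

For an MA(q) process with theta_0 = 1, the autocovariance is
  gamma(k) = sigma^2 * sum_{i=0..q-k} theta_i * theta_{i+k},
and rho(k) = gamma(k) / gamma(0). Sigma^2 cancels.
  numerator   = (1)*(-0.498) = -0.498.
  denominator = (1)^2 + (-0.115)^2 + (0.373)^2 + (-0.498)^2 = 1.400358.
  rho(3) = -0.498 / 1.400358 = -0.3556.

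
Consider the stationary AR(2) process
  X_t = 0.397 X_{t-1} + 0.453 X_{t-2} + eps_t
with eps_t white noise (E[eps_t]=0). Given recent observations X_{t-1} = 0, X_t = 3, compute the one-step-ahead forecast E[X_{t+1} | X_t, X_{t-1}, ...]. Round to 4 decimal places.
E[X_{t+1} \mid \mathcal F_t] = 1.1910

For an AR(p) model X_t = c + sum_i phi_i X_{t-i} + eps_t, the
one-step-ahead conditional mean is
  E[X_{t+1} | X_t, ...] = c + sum_i phi_i X_{t+1-i}.
Substitute known values:
  E[X_{t+1} | ...] = (0.397) * (3) + (0.453) * (0)
                   = 1.1910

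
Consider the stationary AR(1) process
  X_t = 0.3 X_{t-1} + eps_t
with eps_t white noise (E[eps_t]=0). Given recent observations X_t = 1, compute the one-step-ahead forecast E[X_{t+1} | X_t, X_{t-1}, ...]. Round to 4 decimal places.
E[X_{t+1} \mid \mathcal F_t] = 0.3000

For an AR(p) model X_t = c + sum_i phi_i X_{t-i} + eps_t, the
one-step-ahead conditional mean is
  E[X_{t+1} | X_t, ...] = c + sum_i phi_i X_{t+1-i}.
Substitute known values:
  E[X_{t+1} | ...] = (0.3) * (1)
                   = 0.3000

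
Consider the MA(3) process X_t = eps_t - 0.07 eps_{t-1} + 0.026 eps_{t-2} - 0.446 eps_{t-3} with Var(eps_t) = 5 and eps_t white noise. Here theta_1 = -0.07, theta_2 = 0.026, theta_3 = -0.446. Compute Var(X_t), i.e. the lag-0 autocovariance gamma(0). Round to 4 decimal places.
\gamma(0) = 6.0225

For an MA(q) process X_t = eps_t + sum_i theta_i eps_{t-i} with
Var(eps_t) = sigma^2, the variance is
  gamma(0) = sigma^2 * (1 + sum_i theta_i^2).
  sum_i theta_i^2 = (-0.07)^2 + (0.026)^2 + (-0.446)^2 = 0.0049 + 0.000676 + 0.198916 = 0.204492.
  gamma(0) = 5 * (1 + 0.204492) = 5 * 1.204492 = 6.02246, which rounds to 6.0225.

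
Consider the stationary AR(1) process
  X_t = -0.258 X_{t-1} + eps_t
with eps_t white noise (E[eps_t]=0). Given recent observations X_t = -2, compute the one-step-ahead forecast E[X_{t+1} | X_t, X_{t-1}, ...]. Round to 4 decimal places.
E[X_{t+1} \mid \mathcal F_t] = 0.5160

For an AR(p) model X_t = c + sum_i phi_i X_{t-i} + eps_t, the
one-step-ahead conditional mean is
  E[X_{t+1} | X_t, ...] = c + sum_i phi_i X_{t+1-i}.
Substitute known values:
  E[X_{t+1} | ...] = (-0.258) * (-2)
                   = 0.5160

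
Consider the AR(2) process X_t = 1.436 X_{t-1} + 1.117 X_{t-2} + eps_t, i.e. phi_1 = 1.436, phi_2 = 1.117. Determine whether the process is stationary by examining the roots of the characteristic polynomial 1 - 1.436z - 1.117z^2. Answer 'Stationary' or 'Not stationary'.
\text{Not stationary}

The AR(p) characteristic polynomial is P(z) = 1 - 1.436z - 1.117z^2.
Stationarity requires all roots to lie outside the unit circle, i.e. |z| > 1 for every root.
Set 1 + (-1.436) z + (-1.117) z^2 = 0, i.e. a z^2 + b z + c = 0 with a = -1.117, b = -1.436, c = 1.
Discriminant D = b^2 - 4ac = (-1.436)^2 - 4*(-1.117)*1 = 2.062096 - (-4.468) = 6.530096.
D >= 0, so the roots are real: z = (-b +/- sqrt(D)) / (2a) = (1.436 +/- 2.555405) / (-2.234).
  z_1 = (1.436 + 2.555405) / (-2.234) = -1.7867,   |z_1| = 1.7867.
  z_2 = (1.436 - 2.555405) / (-2.234) = 0.5011,   |z_2| = 0.5011.
Moduli of all roots: 1.7867, 0.5011.
All moduli strictly greater than 1? No.
Verdict: Not stationary.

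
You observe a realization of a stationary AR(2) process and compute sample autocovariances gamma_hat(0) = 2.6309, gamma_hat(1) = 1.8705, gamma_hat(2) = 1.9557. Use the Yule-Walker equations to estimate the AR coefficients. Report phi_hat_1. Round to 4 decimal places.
\hat\phi_{1} = 0.3690

The Yule-Walker equations for an AR(p) process read, in matrix form,
  Gamma_p phi = r_p,   with   (Gamma_p)_{ij} = gamma(|i - j|),
                       (r_p)_i = gamma(i),   i,j = 1..p.
Substitute the sample gammas (Toeplitz matrix and right-hand side of size 2):
  Gamma_p = [[2.6309, 1.8705], [1.8705, 2.6309]]
  r_p     = [1.8705, 1.9557]
Written out:
  2.6309 phi_1 + 1.8705 phi_2 = 1.8705
  1.8705 phi_1 + 2.6309 phi_2 = 1.9557
Solve by Cramer's rule:
  det = gamma(0)^2 - gamma(1)^2 = (2.6309)^2 - (1.8705)^2 = 6.92163481 - 3.49877025 = 3.42286456
  phi_hat_1 = [gamma(1) gamma(0) - gamma(1) gamma(2)] / det = [(1.8705)(2.6309) - (1.8705)(1.9557)] / 3.42286456 = 1.2629616 / 3.42286456 = 0.369
  phi_hat_2 = [gamma(0) gamma(2) - gamma(1)^2] / det = [(2.6309)(1.9557) - (1.8705)^2] / 3.42286456 = 1.64648088 / 3.42286456 = 0.481
So phi_hat = [0.3690, 0.4810].
Therefore phi_hat_1 = 0.3690.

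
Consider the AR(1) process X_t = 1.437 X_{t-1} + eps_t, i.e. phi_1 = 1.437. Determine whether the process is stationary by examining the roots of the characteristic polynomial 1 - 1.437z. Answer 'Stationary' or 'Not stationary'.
\text{Not stationary}

The AR(p) characteristic polynomial is P(z) = 1 - 1.437z.
Stationarity requires all roots to lie outside the unit circle, i.e. |z| > 1 for every root.
This is linear in z: 1 + (-1.437) z = 0  =>  z = -1/(-1.437) = 0.695894,  |z| = 0.695894.
Moduli of all roots: 0.6959.
All moduli strictly greater than 1? No.
Verdict: Not stationary.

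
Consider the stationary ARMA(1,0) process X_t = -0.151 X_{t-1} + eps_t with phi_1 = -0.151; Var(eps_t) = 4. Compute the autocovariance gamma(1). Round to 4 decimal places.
\gamma(1) = -0.6181

Multiply the model equation by X_{t-k} and take expectations. With theta_0 = psi_0 = 1 and psi_j the MA(infinity) weights, this gives
  gamma(k) - sum_i phi_i gamma(k-i) = c_k,
  c_k = sigma^2 * sum_{j=k..q} theta_j psi_{j-k}   (c_k = 0 for k > q),
using gamma(-m) = gamma(m).
Pure AR (q = 0): c_0 = sigma^2 = 4, c_k = 0 for k >= 1.
Equations for k = 0 and k = 1 (AR order 1):
  gamma(0) = phi_1 gamma(1) + c_0
  gamma(1) = phi_1 gamma(0) + c_1
Substituting the second into the first: gamma(0) (1 - phi_1^2) = c_0 + phi_1 c_1, so
  gamma(0) = c_0 / (1 - phi_1^2) = 4 / (1 - (-0.151)^2) = 4 / 0.977199 = 4.093332.
  gamma(1) = phi_1 gamma(0) = (-0.151)(4.093332) = -0.618093.
Therefore gamma(1) = -0.6181 (to 4 decimal places).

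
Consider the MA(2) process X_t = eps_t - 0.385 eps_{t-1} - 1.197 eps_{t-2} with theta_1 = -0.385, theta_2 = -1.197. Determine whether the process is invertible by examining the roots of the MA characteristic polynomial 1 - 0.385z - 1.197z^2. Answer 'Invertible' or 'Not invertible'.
\text{Not invertible}

The MA(q) characteristic polynomial is P(z) = 1 - 0.385z - 1.197z^2.
Invertibility requires all roots to lie outside the unit circle, i.e. |z| > 1 for every root.
Set 1 + (-0.385) z + (-1.197) z^2 = 0, i.e. a z^2 + b z + c = 0 with a = -1.197, b = -0.385, c = 1.
Discriminant D = b^2 - 4ac = (-0.385)^2 - 4*(-1.197)*1 = 0.148225 - (-4.788) = 4.936225.
D >= 0, so the roots are real: z = (-b +/- sqrt(D)) / (2a) = (0.385 +/- 2.221762) / (-2.394).
  z_1 = (0.385 + 2.221762) / (-2.394) = -1.0889,   |z_1| = 1.0889.
  z_2 = (0.385 - 2.221762) / (-2.394) = 0.7672,   |z_2| = 0.7672.
Moduli of all roots: 1.0889, 0.7672.
All moduli strictly greater than 1? No.
Verdict: Not invertible.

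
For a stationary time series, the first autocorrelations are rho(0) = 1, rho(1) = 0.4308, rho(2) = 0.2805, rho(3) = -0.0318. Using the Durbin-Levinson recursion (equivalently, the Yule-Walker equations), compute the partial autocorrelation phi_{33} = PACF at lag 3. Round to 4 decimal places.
\phi_{33} = -0.2350

The PACF at lag k is phi_{kk}, the last component of the solution
to the Yule-Walker system G_k phi = r_k where
  (G_k)_{ij} = rho(|i - j|), (r_k)_i = rho(i), i,j = 1..k.
Equivalently, Durbin-Levinson gives phi_{kk} iteratively:
  phi_{11} = rho(1)
  phi_{kk} = [rho(k) - sum_{j=1..k-1} phi_{k-1,j} rho(k-j)]
            / [1 - sum_{j=1..k-1} phi_{k-1,j} rho(j)],
  phi_{k,j} = phi_{k-1,j} - phi_{kk} phi_{k-1,k-j},  j = 1..k-1.
Step k = 1:
  phi_11 = rho(1) = 0.4308.
Step k = 2:
  phi_22 = [rho(2) - phi_11 rho(1)] / [1 - phi_11 rho(1)] = [0.2805 - (0.4308)(0.4308)] / [1 - (0.4308)(0.4308)]
         = 0.09491136 / 0.81441136 = 0.11654.
  Update: phi_21 = phi_11 - phi_22 phi_11 = 0.4308 - (0.11654)(0.4308) = 0.380595.
Step k = 3:
  phi_33 = [rho(3) - phi_21 rho(2) - phi_22 rho(1)] / [1 - phi_21 rho(1) - phi_22 rho(2)]
    numerator   = -0.0318 - (0.380595)(0.2805) - (0.11654)(0.4308) = -0.18876216
    denominator = 1 - (0.380595)(0.4308) - (0.11654)(0.2805) = 0.80335041
  phi_33 = -0.18876216 / 0.80335041 = -0.235.
Therefore phi_{33} = -0.2350.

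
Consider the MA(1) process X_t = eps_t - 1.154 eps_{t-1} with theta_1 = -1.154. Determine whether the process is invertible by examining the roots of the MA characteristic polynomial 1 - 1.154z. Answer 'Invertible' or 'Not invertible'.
\text{Not invertible}

The MA(q) characteristic polynomial is P(z) = 1 - 1.154z.
Invertibility requires all roots to lie outside the unit circle, i.e. |z| > 1 for every root.
This is linear in z: 1 + (-1.154) z = 0  =>  z = -1/(-1.154) = 0.866551,  |z| = 0.866551.
Moduli of all roots: 0.8666.
All moduli strictly greater than 1? No.
Verdict: Not invertible.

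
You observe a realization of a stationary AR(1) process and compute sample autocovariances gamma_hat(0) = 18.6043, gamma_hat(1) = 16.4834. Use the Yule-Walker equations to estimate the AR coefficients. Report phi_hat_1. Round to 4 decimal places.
\hat\phi_{1} = 0.8860

The Yule-Walker equations for an AR(p) process read, in matrix form,
  Gamma_p phi = r_p,   with   (Gamma_p)_{ij} = gamma(|i - j|),
                       (r_p)_i = gamma(i),   i,j = 1..p.
Substitute the sample gammas (Toeplitz matrix and right-hand side of size 1):
  Gamma_p = [[18.6043]]
  r_p     = [16.4834]
With p = 1 this is the single equation gamma(0) phi_1 = gamma(1):
  phi_hat_1 = gamma(1) / gamma(0) = 16.4834 / 18.6043 = 0.8860.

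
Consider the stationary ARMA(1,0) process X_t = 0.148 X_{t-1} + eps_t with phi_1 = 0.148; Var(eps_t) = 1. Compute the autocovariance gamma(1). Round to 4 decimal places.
\gamma(1) = 0.1513

Multiply the model equation by X_{t-k} and take expectations. With theta_0 = psi_0 = 1 and psi_j the MA(infinity) weights, this gives
  gamma(k) - sum_i phi_i gamma(k-i) = c_k,
  c_k = sigma^2 * sum_{j=k..q} theta_j psi_{j-k}   (c_k = 0 for k > q),
using gamma(-m) = gamma(m).
Pure AR (q = 0): c_0 = sigma^2 = 1, c_k = 0 for k >= 1.
Equations for k = 0 and k = 1 (AR order 1):
  gamma(0) = phi_1 gamma(1) + c_0
  gamma(1) = phi_1 gamma(0) + c_1
Substituting the second into the first: gamma(0) (1 - phi_1^2) = c_0 + phi_1 c_1, so
  gamma(0) = c_0 / (1 - phi_1^2) = 1 / (1 - (0.148)^2) = 1 / 0.978096 = 1.022395.
  gamma(1) = phi_1 gamma(0) = (0.148)(1.022395) = 0.151314.
Therefore gamma(1) = 0.1513 (to 4 decimal places).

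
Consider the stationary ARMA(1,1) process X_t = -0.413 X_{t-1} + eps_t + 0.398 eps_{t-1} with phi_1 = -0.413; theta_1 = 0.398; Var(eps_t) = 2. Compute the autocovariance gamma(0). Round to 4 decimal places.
\gamma(0) = 2.0005

Multiply the model equation by X_{t-k} and take expectations. With theta_0 = psi_0 = 1 and psi_j the MA(infinity) weights, this gives
  gamma(k) - sum_i phi_i gamma(k-i) = c_k,
  c_k = sigma^2 * sum_{j=k..q} theta_j psi_{j-k}   (c_k = 0 for k > q),
using gamma(-m) = gamma(m).
psi-weights needed (psi_j = theta_j + sum_i phi_i psi_{j-i}):
  psi_1 = theta_1 + phi_1 = 0.398 + (-0.413) = -0.015
Right-hand sides:
  c_0 = sigma^2 (1 + theta_1 psi_1) = 2 * (1 + (0.398)(-0.015)) = 2 * 0.99403 = 1.98806
  c_1 = sigma^2 theta_1 = 2 * (0.398) = 0.796
  c_2 = 0
Equations for k = 0 and k = 1 (AR order 1):
  gamma(0) = phi_1 gamma(1) + c_0
  gamma(1) = phi_1 gamma(0) + c_1
Substituting the second into the first: gamma(0) (1 - phi_1^2) = c_0 + phi_1 c_1, so
  gamma(0) = (c_0 + phi_1 c_1) / (1 - phi_1^2) = (1.98806 + (-0.413)(0.796)) / (1 - (-0.413)^2) = 1.659312 / 0.829431 = 2.000543.
Therefore gamma(0) = 2.0005 (to 4 decimal places).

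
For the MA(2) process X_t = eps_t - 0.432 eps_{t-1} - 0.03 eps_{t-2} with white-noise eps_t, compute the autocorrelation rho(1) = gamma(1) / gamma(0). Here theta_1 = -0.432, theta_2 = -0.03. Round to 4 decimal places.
\rho(1) = -0.3529

For an MA(q) process with theta_0 = 1, the autocovariance is
  gamma(k) = sigma^2 * sum_{i=0..q-k} theta_i * theta_{i+k},
and rho(k) = gamma(k) / gamma(0). Sigma^2 cancels.
  numerator   = (1)*(-0.432) + (-0.432)*(-0.03) = -0.41904.
  denominator = (1)^2 + (-0.432)^2 + (-0.03)^2 = 1.187524.
  rho(1) = -0.41904 / 1.187524 = -0.3529.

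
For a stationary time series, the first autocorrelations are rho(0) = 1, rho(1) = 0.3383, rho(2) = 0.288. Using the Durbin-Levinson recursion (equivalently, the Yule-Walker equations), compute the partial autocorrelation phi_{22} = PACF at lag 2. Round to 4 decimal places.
\phi_{22} = 0.1960

The PACF at lag k is phi_{kk}, the last component of the solution
to the Yule-Walker system G_k phi = r_k where
  (G_k)_{ij} = rho(|i - j|), (r_k)_i = rho(i), i,j = 1..k.
Equivalently, Durbin-Levinson gives phi_{kk} iteratively:
  phi_{11} = rho(1)
  phi_{kk} = [rho(k) - sum_{j=1..k-1} phi_{k-1,j} rho(k-j)]
            / [1 - sum_{j=1..k-1} phi_{k-1,j} rho(j)],
  phi_{k,j} = phi_{k-1,j} - phi_{kk} phi_{k-1,k-j},  j = 1..k-1.
Step k = 1:
  phi_11 = rho(1) = 0.3383.
Step k = 2:
  phi_22 = [rho(2) - phi_11 rho(1)] / [1 - phi_11 rho(1)] = [0.288 - (0.3383)(0.3383)] / [1 - (0.3383)(0.3383)]
         = 0.17355311 / 0.88555311 = 0.196.
Therefore phi_{22} = 0.1960.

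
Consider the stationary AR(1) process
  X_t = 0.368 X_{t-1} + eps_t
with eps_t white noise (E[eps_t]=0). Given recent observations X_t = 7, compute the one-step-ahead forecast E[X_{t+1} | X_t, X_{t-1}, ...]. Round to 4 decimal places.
E[X_{t+1} \mid \mathcal F_t] = 2.5760

For an AR(p) model X_t = c + sum_i phi_i X_{t-i} + eps_t, the
one-step-ahead conditional mean is
  E[X_{t+1} | X_t, ...] = c + sum_i phi_i X_{t+1-i}.
Substitute known values:
  E[X_{t+1} | ...] = (0.368) * (7)
                   = 2.5760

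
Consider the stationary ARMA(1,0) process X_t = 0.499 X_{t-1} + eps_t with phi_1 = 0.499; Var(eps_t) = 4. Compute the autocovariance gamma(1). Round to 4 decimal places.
\gamma(1) = 2.6578

Multiply the model equation by X_{t-k} and take expectations. With theta_0 = psi_0 = 1 and psi_j the MA(infinity) weights, this gives
  gamma(k) - sum_i phi_i gamma(k-i) = c_k,
  c_k = sigma^2 * sum_{j=k..q} theta_j psi_{j-k}   (c_k = 0 for k > q),
using gamma(-m) = gamma(m).
Pure AR (q = 0): c_0 = sigma^2 = 4, c_k = 0 for k >= 1.
Equations for k = 0 and k = 1 (AR order 1):
  gamma(0) = phi_1 gamma(1) + c_0
  gamma(1) = phi_1 gamma(0) + c_1
Substituting the second into the first: gamma(0) (1 - phi_1^2) = c_0 + phi_1 c_1, so
  gamma(0) = c_0 / (1 - phi_1^2) = 4 / (1 - (0.499)^2) = 4 / 0.750999 = 5.326239.
  gamma(1) = phi_1 gamma(0) = (0.499)(5.326239) = 2.657793.
Therefore gamma(1) = 2.6578 (to 4 decimal places).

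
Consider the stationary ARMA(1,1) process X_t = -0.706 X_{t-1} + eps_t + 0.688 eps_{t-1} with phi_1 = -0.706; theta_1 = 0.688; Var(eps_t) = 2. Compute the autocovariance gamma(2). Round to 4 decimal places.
\gamma(2) = 0.0261

Multiply the model equation by X_{t-k} and take expectations. With theta_0 = psi_0 = 1 and psi_j the MA(infinity) weights, this gives
  gamma(k) - sum_i phi_i gamma(k-i) = c_k,
  c_k = sigma^2 * sum_{j=k..q} theta_j psi_{j-k}   (c_k = 0 for k > q),
using gamma(-m) = gamma(m).
psi-weights needed (psi_j = theta_j + sum_i phi_i psi_{j-i}):
  psi_1 = theta_1 + phi_1 = 0.688 + (-0.706) = -0.018
Right-hand sides:
  c_0 = sigma^2 (1 + theta_1 psi_1) = 2 * (1 + (0.688)(-0.018)) = 2 * 0.987616 = 1.975232
  c_1 = sigma^2 theta_1 = 2 * (0.688) = 1.376
  c_2 = 0
Equations for k = 0 and k = 1 (AR order 1):
  gamma(0) = phi_1 gamma(1) + c_0
  gamma(1) = phi_1 gamma(0) + c_1
Substituting the second into the first: gamma(0) (1 - phi_1^2) = c_0 + phi_1 c_1, so
  gamma(0) = (c_0 + phi_1 c_1) / (1 - phi_1^2) = (1.975232 + (-0.706)(1.376)) / (1 - (-0.706)^2) = 1.003776 / 0.501564 = 2.001292.
  gamma(1) = phi_1 gamma(0) + c_1 = (-0.706)(2.001292) + (1.376) = -0.036912.
For k = 2 (> q): gamma(2) = phi_1 gamma(1) = (-0.706)(-0.036912) = 0.02606.
Therefore gamma(2) = 0.0261 (to 4 decimal places).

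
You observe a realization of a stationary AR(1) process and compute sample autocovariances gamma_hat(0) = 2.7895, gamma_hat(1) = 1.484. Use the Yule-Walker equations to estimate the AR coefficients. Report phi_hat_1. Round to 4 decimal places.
\hat\phi_{1} = 0.5320

The Yule-Walker equations for an AR(p) process read, in matrix form,
  Gamma_p phi = r_p,   with   (Gamma_p)_{ij} = gamma(|i - j|),
                       (r_p)_i = gamma(i),   i,j = 1..p.
Substitute the sample gammas (Toeplitz matrix and right-hand side of size 1):
  Gamma_p = [[2.7895]]
  r_p     = [1.484]
With p = 1 this is the single equation gamma(0) phi_1 = gamma(1):
  phi_hat_1 = gamma(1) / gamma(0) = 1.484 / 2.7895 = 0.5320.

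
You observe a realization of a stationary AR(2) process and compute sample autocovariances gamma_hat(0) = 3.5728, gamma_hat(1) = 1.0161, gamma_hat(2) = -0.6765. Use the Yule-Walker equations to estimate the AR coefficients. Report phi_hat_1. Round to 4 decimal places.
\hat\phi_{1} = 0.3680

The Yule-Walker equations for an AR(p) process read, in matrix form,
  Gamma_p phi = r_p,   with   (Gamma_p)_{ij} = gamma(|i - j|),
                       (r_p)_i = gamma(i),   i,j = 1..p.
Substitute the sample gammas (Toeplitz matrix and right-hand side of size 2):
  Gamma_p = [[3.5728, 1.0161], [1.0161, 3.5728]]
  r_p     = [1.0161, -0.6765]
Written out:
  3.5728 phi_1 + 1.0161 phi_2 = 1.0161
  1.0161 phi_1 + 3.5728 phi_2 = -0.6765
Solve by Cramer's rule:
  det = gamma(0)^2 - gamma(1)^2 = (3.5728)^2 - (1.0161)^2 = 12.76489984 - 1.03245921 = 11.73244063
  phi_hat_1 = [gamma(1) gamma(0) - gamma(1) gamma(2)] / det = [(1.0161)(3.5728) - (1.0161)(-0.6765)] / 11.73244063 = 4.31771373 / 11.73244063 = 0.368
  phi_hat_2 = [gamma(0) gamma(2) - gamma(1)^2] / det = [(3.5728)(-0.6765) - (1.0161)^2] / 11.73244063 = -3.44945841 / 11.73244063 = -0.294
So phi_hat = [0.3680, -0.2940].
Therefore phi_hat_1 = 0.3680.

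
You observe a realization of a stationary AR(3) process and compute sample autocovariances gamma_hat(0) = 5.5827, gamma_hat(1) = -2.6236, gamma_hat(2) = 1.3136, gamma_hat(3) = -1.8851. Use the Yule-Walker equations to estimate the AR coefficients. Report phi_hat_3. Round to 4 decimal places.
\hat\phi_{3} = -0.2830

The Yule-Walker equations for an AR(p) process read, in matrix form,
  Gamma_p phi = r_p,   with   (Gamma_p)_{ij} = gamma(|i - j|),
                       (r_p)_i = gamma(i),   i,j = 1..p.
Substitute the sample gammas (Toeplitz matrix and right-hand side of size 3):
  Gamma_p = [[5.5827, -2.6236, 1.3136], [-2.6236, 5.5827, -2.6236], [1.3136, -2.6236, 5.5827]]
  r_p     = [-2.6236, 1.3136, -1.8851]
Written out (R1..R3):
  (R1) 5.5827 phi_1 - 2.6236 phi_2 + 1.3136 phi_3 = -2.6236
  (R2) -2.6236 phi_1 + 5.5827 phi_2 - 2.6236 phi_3 = 1.3136
  (R3) 1.3136 phi_1 - 2.6236 phi_2 + 5.5827 phi_3 = -1.8851
Gaussian elimination:
  R2 <- R2 - (-2.6236/5.5827) R1 = R2 - (-0.469952) R1:  4.349734 phi_2 - 2.006271 phi_3 = 0.080634
  R3 <- R3 - (1.3136/5.5827) R1 = R3 - (0.235298) R1:  -2.006271 phi_2 + 5.273612 phi_3 = -1.267771
  R3 <- R3 - (-2.006271/4.349734) R2 = R3 - (-0.46124) R2:  4.34824 phi_3 = -1.230579
Back-substitution:
  phi_hat_3 = -1.230579 / 4.34824 = -0.283006
  phi_hat_2 = (0.080634 - (-2.006271)(-0.283006)) / 4.349734 = -0.111996
  phi_hat_1 = (-2.6236 - (-2.6236)(-0.111996) - (1.3136)(-0.283006)) / 5.5827 = -0.455994
So phi_hat = [-0.4560, -0.1120, -0.2830].
Therefore phi_hat_3 = -0.2830.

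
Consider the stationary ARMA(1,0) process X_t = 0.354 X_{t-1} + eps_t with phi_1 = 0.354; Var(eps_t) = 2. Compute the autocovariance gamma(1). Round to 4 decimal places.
\gamma(1) = 0.8094

Multiply the model equation by X_{t-k} and take expectations. With theta_0 = psi_0 = 1 and psi_j the MA(infinity) weights, this gives
  gamma(k) - sum_i phi_i gamma(k-i) = c_k,
  c_k = sigma^2 * sum_{j=k..q} theta_j psi_{j-k}   (c_k = 0 for k > q),
using gamma(-m) = gamma(m).
Pure AR (q = 0): c_0 = sigma^2 = 2, c_k = 0 for k >= 1.
Equations for k = 0 and k = 1 (AR order 1):
  gamma(0) = phi_1 gamma(1) + c_0
  gamma(1) = phi_1 gamma(0) + c_1
Substituting the second into the first: gamma(0) (1 - phi_1^2) = c_0 + phi_1 c_1, so
  gamma(0) = c_0 / (1 - phi_1^2) = 2 / (1 - (0.354)^2) = 2 / 0.874684 = 2.28654.
  gamma(1) = phi_1 gamma(0) = (0.354)(2.28654) = 0.809435.
Therefore gamma(1) = 0.8094 (to 4 decimal places).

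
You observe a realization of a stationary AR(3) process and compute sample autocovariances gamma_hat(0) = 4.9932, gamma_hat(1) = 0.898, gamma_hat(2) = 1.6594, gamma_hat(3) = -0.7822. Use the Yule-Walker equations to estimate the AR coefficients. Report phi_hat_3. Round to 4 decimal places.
\hat\phi_{3} = -0.2900

The Yule-Walker equations for an AR(p) process read, in matrix form,
  Gamma_p phi = r_p,   with   (Gamma_p)_{ij} = gamma(|i - j|),
                       (r_p)_i = gamma(i),   i,j = 1..p.
Substitute the sample gammas (Toeplitz matrix and right-hand side of size 3):
  Gamma_p = [[4.9932, 0.898, 1.6594], [0.898, 4.9932, 0.898], [1.6594, 0.898, 4.9932]]
  r_p     = [0.898, 1.6594, -0.7822]
Written out (R1..R3):
  (R1) 4.9932 phi_1 + 0.898 phi_2 + 1.6594 phi_3 = 0.898
  (R2) 0.898 phi_1 + 4.9932 phi_2 + 0.898 phi_3 = 1.6594
  (R3) 1.6594 phi_1 + 0.898 phi_2 + 4.9932 phi_3 = -0.7822
Gaussian elimination:
  R2 <- R2 - (0.898/4.9932) R1 = R2 - (0.179845) R1:  4.8317 phi_2 + 0.599566 phi_3 = 1.4979
  R3 <- R3 - (1.6594/4.9932) R1 = R3 - (0.332332) R1:  0.599566 phi_2 + 4.441728 phi_3 = -1.080634
  R3 <- R3 - (0.599566/4.8317) R2 = R3 - (0.12409) R2:  4.367328 phi_3 = -1.266509
Back-substitution:
  phi_hat_3 = -1.266509 / 4.367328 = -0.289996
  phi_hat_2 = (1.4979 - (0.599566)(-0.289996)) / 4.8317 = 0.346001
  phi_hat_1 = (0.898 - (0.898)(0.346001) - (1.6594)(-0.289996)) / 4.9932 = 0.213993
So phi_hat = [0.2140, 0.3460, -0.2900].
Therefore phi_hat_3 = -0.2900.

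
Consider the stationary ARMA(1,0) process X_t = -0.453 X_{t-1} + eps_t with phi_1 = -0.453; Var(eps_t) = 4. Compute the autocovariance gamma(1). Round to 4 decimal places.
\gamma(1) = -2.2798

Multiply the model equation by X_{t-k} and take expectations. With theta_0 = psi_0 = 1 and psi_j the MA(infinity) weights, this gives
  gamma(k) - sum_i phi_i gamma(k-i) = c_k,
  c_k = sigma^2 * sum_{j=k..q} theta_j psi_{j-k}   (c_k = 0 for k > q),
using gamma(-m) = gamma(m).
Pure AR (q = 0): c_0 = sigma^2 = 4, c_k = 0 for k >= 1.
Equations for k = 0 and k = 1 (AR order 1):
  gamma(0) = phi_1 gamma(1) + c_0
  gamma(1) = phi_1 gamma(0) + c_1
Substituting the second into the first: gamma(0) (1 - phi_1^2) = c_0 + phi_1 c_1, so
  gamma(0) = c_0 / (1 - phi_1^2) = 4 / (1 - (-0.453)^2) = 4 / 0.794791 = 5.03277.
  gamma(1) = phi_1 gamma(0) = (-0.453)(5.03277) = -2.279845.
Therefore gamma(1) = -2.2798 (to 4 decimal places).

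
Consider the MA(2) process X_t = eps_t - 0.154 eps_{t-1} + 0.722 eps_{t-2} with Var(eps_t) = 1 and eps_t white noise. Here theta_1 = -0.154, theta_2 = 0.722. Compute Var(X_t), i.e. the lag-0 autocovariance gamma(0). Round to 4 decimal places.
\gamma(0) = 1.5450

For an MA(q) process X_t = eps_t + sum_i theta_i eps_{t-i} with
Var(eps_t) = sigma^2, the variance is
  gamma(0) = sigma^2 * (1 + sum_i theta_i^2).
  sum_i theta_i^2 = (-0.154)^2 + (0.722)^2 = 0.023716 + 0.521284 = 0.545.
  gamma(0) = 1 * (1 + 0.545) = 1 * 1.545 = 1.545, which rounds to 1.5450.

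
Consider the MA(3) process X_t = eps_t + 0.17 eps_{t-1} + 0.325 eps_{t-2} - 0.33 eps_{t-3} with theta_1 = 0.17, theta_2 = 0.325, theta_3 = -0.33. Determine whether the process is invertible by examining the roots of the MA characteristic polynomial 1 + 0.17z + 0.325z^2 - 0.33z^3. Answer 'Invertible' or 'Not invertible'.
\text{Invertible}

The MA(q) characteristic polynomial is P(z) = 1 + 0.17z + 0.325z^2 - 0.33z^3.
Invertibility requires all roots to lie outside the unit circle, i.e. |z| > 1 for every root.
Degree 3: look for a simple real root z0 first, then factor out (1 - z/z0) and solve the remaining quadratic.
Testing z0 = 2: P(2) = 1 + (0.17)(2) + (0.325)(2)^2 + (-0.33)(2)^3
  = 1 + (0.34) + (1.3) + (-2.64) = 0.  So z_0 = 2 is a root, |z_0| = 2.
Divide out the factor (1 - 0.5 z) = (1 - z/z0) (since 1/z0 = 0.5):
  P(z) = (1 - 0.5 z)(1 + (0.67) z + (0.66) z^2)
  [check: z-coef 0.67 - (0.5) = 0.17; z^2-coef 0.66 - (0.5)(0.67) = 0.325; z^3-coef -(0.5)(0.66) = -0.33.]
Remaining roots from the quadratic factor 1 + (0.67) z + (0.66) z^2:
  Set 1 + (0.67) z + (0.66) z^2 = 0, i.e. a z^2 + b z + c = 0 with a = 0.66, b = 0.67, c = 1.
  Discriminant D = b^2 - 4ac = (0.67)^2 - 4*(0.66)*1 = 0.4489 - (2.64) = -2.1911.
  D < 0, so the roots are the complex-conjugate pair z = (-b +/- i sqrt(-D)) / (2a) = -0.5076 +/- 1.1214i.
  For a conjugate pair |z|^2 = z * conj(z) = (product of roots) = c/a = 1/(0.66) = 1.515152, so |z| = sqrt(1.515152) = 1.2309 for both roots.
Moduli of all roots: 2.0000, 1.2309, 1.2309.
All moduli strictly greater than 1? Yes.
Verdict: Invertible.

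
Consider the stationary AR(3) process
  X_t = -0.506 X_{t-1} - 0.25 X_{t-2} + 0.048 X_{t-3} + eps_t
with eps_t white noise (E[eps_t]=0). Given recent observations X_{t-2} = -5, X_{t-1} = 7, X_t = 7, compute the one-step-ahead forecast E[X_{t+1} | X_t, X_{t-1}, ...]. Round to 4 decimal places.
E[X_{t+1} \mid \mathcal F_t] = -5.5320

For an AR(p) model X_t = c + sum_i phi_i X_{t-i} + eps_t, the
one-step-ahead conditional mean is
  E[X_{t+1} | X_t, ...] = c + sum_i phi_i X_{t+1-i}.
Substitute known values:
  E[X_{t+1} | ...] = (-0.506) * (7) + (-0.25) * (7) + (0.048) * (-5)
                   = -5.5320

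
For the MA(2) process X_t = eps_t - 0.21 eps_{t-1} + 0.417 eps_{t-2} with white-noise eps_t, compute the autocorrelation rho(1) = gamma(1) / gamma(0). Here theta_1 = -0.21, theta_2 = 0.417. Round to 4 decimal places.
\rho(1) = -0.2443

For an MA(q) process with theta_0 = 1, the autocovariance is
  gamma(k) = sigma^2 * sum_{i=0..q-k} theta_i * theta_{i+k},
and rho(k) = gamma(k) / gamma(0). Sigma^2 cancels.
  numerator   = (1)*(-0.21) + (-0.21)*(0.417) = -0.29757.
  denominator = (1)^2 + (-0.21)^2 + (0.417)^2 = 1.217989.
  rho(1) = -0.29757 / 1.217989 = -0.2443.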